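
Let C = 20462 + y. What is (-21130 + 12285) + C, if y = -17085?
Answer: -5468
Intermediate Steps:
C = 3377 (C = 20462 - 17085 = 3377)
(-21130 + 12285) + C = (-21130 + 12285) + 3377 = -8845 + 3377 = -5468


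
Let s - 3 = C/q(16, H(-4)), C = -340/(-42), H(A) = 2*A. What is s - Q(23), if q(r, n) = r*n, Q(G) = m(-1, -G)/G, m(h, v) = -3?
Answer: 94813/30912 ≈ 3.0672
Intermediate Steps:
Q(G) = -3/G
C = 170/21 (C = -340*(-1/42) = 170/21 ≈ 8.0952)
q(r, n) = n*r
s = 3947/1344 (s = 3 + 170/(21*(((2*(-4))*16))) = 3 + 170/(21*((-8*16))) = 3 + (170/21)/(-128) = 3 + (170/21)*(-1/128) = 3 - 85/1344 = 3947/1344 ≈ 2.9368)
s - Q(23) = 3947/1344 - (-3)/23 = 3947/1344 - 1*(-3/23) = 3947/1344 + 3/23 = 94813/30912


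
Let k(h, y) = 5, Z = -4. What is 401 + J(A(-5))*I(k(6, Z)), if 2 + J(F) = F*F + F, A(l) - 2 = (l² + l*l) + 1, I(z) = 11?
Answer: 31861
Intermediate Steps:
A(l) = 3 + 2*l² (A(l) = 2 + ((l² + l*l) + 1) = 2 + ((l² + l²) + 1) = 2 + (2*l² + 1) = 2 + (1 + 2*l²) = 3 + 2*l²)
J(F) = -2 + F + F² (J(F) = -2 + (F*F + F) = -2 + (F² + F) = -2 + (F + F²) = -2 + F + F²)
401 + J(A(-5))*I(k(6, Z)) = 401 + (-2 + (3 + 2*(-5)²) + (3 + 2*(-5)²)²)*11 = 401 + (-2 + (3 + 2*25) + (3 + 2*25)²)*11 = 401 + (-2 + (3 + 50) + (3 + 50)²)*11 = 401 + (-2 + 53 + 53²)*11 = 401 + (-2 + 53 + 2809)*11 = 401 + 2860*11 = 401 + 31460 = 31861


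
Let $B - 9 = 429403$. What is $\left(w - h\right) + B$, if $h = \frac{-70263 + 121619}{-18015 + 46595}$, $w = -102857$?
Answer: $\frac{2333222636}{7145} \approx 3.2655 \cdot 10^{5}$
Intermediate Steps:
$B = 429412$ ($B = 9 + 429403 = 429412$)
$h = \frac{12839}{7145}$ ($h = \frac{51356}{28580} = 51356 \cdot \frac{1}{28580} = \frac{12839}{7145} \approx 1.7969$)
$\left(w - h\right) + B = \left(-102857 - \frac{12839}{7145}\right) + 429412 = - \frac{734926104}{7145} + 429412 = \frac{2333222636}{7145}$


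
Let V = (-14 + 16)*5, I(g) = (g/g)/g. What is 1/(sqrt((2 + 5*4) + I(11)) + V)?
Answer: 110/857 - 9*sqrt(33)/857 ≈ 0.068027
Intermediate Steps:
I(g) = 1/g
V = 10 (V = 2*5 = 10)
1/(sqrt((2 + 5*4) + I(11)) + V) = 1/(sqrt((2 + 5*4) + 1/11) + 10) = 1/(sqrt((2 + 20) + 1/11) + 10) = 1/(sqrt(22 + 1/11) + 10) = 1/(sqrt(243/11) + 10) = 1/(9*sqrt(33)/11 + 10) = 1/(10 + 9*sqrt(33)/11)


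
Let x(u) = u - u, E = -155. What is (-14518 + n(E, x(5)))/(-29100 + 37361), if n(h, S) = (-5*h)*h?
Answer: -134643/8261 ≈ -16.299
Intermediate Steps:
x(u) = 0
n(h, S) = -5*h²
(-14518 + n(E, x(5)))/(-29100 + 37361) = (-14518 - 5*(-155)²)/(-29100 + 37361) = (-14518 - 5*24025)/8261 = (-14518 - 120125)*(1/8261) = -134643*1/8261 = -134643/8261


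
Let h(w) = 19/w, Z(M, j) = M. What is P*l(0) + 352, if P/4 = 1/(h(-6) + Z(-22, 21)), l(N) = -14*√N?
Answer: 352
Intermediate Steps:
P = -24/151 (P = 4/(19/(-6) - 22) = 4/(19*(-⅙) - 22) = 4/(-19/6 - 22) = 4/(-151/6) = 4*(-6/151) = -24/151 ≈ -0.15894)
P*l(0) + 352 = -(-336)*√0/151 + 352 = -(-336)*0/151 + 352 = -24/151*0 + 352 = 0 + 352 = 352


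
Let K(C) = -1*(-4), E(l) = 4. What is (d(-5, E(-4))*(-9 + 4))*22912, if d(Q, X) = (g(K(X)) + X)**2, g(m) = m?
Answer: -7331840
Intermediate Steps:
K(C) = 4
d(Q, X) = (4 + X)**2
(d(-5, E(-4))*(-9 + 4))*22912 = ((4 + 4)**2*(-9 + 4))*22912 = (8**2*(-5))*22912 = (64*(-5))*22912 = -320*22912 = -7331840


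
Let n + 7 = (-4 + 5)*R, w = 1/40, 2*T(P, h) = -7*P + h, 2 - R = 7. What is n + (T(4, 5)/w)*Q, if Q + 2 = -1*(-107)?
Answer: -48312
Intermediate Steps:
R = -5 (R = 2 - 1*7 = 2 - 7 = -5)
T(P, h) = h/2 - 7*P/2 (T(P, h) = (-7*P + h)/2 = (h - 7*P)/2 = h/2 - 7*P/2)
w = 1/40 ≈ 0.025000
Q = 105 (Q = -2 - 1*(-107) = -2 + 107 = 105)
n = -12 (n = -7 + (-4 + 5)*(-5) = -7 + 1*(-5) = -7 - 5 = -12)
n + (T(4, 5)/w)*Q = -12 + (((½)*5 - 7/2*4)/(1/40))*105 = -12 + ((5/2 - 14)*40)*105 = -12 - 23/2*40*105 = -12 - 460*105 = -12 - 48300 = -48312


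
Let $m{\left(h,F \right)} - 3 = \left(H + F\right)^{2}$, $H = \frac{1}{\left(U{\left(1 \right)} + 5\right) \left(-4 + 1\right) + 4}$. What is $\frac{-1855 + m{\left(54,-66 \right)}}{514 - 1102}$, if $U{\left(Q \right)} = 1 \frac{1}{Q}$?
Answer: $- \frac{164211}{38416} \approx -4.2745$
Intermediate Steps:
$U{\left(Q \right)} = \frac{1}{Q}$
$H = - \frac{1}{14}$ ($H = \frac{1}{\left(1^{-1} + 5\right) \left(-4 + 1\right) + 4} = \frac{1}{\left(1 + 5\right) \left(-3\right) + 4} = \frac{1}{6 \left(-3\right) + 4} = \frac{1}{-18 + 4} = \frac{1}{-14} = - \frac{1}{14} \approx -0.071429$)
$m{\left(h,F \right)} = 3 + \left(- \frac{1}{14} + F\right)^{2}$
$\frac{-1855 + m{\left(54,-66 \right)}}{514 - 1102} = \frac{-1855 + \left(3 + \frac{\left(-1 + 14 \left(-66\right)\right)^{2}}{196}\right)}{514 - 1102} = \frac{-1855 + \left(3 + \frac{\left(-1 - 924\right)^{2}}{196}\right)}{-588} = \left(-1855 + \left(3 + \frac{\left(-925\right)^{2}}{196}\right)\right) \left(- \frac{1}{588}\right) = \left(-1855 + \left(3 + \frac{1}{196} \cdot 855625\right)\right) \left(- \frac{1}{588}\right) = \left(-1855 + \left(3 + \frac{855625}{196}\right)\right) \left(- \frac{1}{588}\right) = \left(-1855 + \frac{856213}{196}\right) \left(- \frac{1}{588}\right) = \frac{492633}{196} \left(- \frac{1}{588}\right) = - \frac{164211}{38416}$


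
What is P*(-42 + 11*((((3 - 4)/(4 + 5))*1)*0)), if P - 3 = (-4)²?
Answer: -798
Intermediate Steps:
P = 19 (P = 3 + (-4)² = 3 + 16 = 19)
P*(-42 + 11*((((3 - 4)/(4 + 5))*1)*0)) = 19*(-42 + 11*((((3 - 4)/(4 + 5))*1)*0)) = 19*(-42 + 11*((-1/9*1)*0)) = 19*(-42 + 11*((-1*⅑*1)*0)) = 19*(-42 + 11*(-⅑*1*0)) = 19*(-42 + 11*(-⅑*0)) = 19*(-42 + 11*0) = 19*(-42 + 0) = 19*(-42) = -798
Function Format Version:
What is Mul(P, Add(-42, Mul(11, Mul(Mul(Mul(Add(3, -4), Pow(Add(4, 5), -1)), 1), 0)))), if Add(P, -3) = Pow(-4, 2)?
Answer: -798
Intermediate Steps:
P = 19 (P = Add(3, Pow(-4, 2)) = Add(3, 16) = 19)
Mul(P, Add(-42, Mul(11, Mul(Mul(Mul(Add(3, -4), Pow(Add(4, 5), -1)), 1), 0)))) = Mul(19, Add(-42, Mul(11, Mul(Mul(Mul(Add(3, -4), Pow(Add(4, 5), -1)), 1), 0)))) = Mul(19, Add(-42, Mul(11, Mul(Mul(Mul(-1, Pow(9, -1)), 1), 0)))) = Mul(19, Add(-42, Mul(11, Mul(Mul(Mul(-1, Rational(1, 9)), 1), 0)))) = Mul(19, Add(-42, Mul(11, Mul(Mul(Rational(-1, 9), 1), 0)))) = Mul(19, Add(-42, Mul(11, Mul(Rational(-1, 9), 0)))) = Mul(19, Add(-42, Mul(11, 0))) = Mul(19, Add(-42, 0)) = Mul(19, -42) = -798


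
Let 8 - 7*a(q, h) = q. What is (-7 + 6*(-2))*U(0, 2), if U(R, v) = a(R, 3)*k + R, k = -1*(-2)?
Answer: -304/7 ≈ -43.429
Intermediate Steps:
a(q, h) = 8/7 - q/7
k = 2
U(R, v) = 16/7 + 5*R/7 (U(R, v) = (8/7 - R/7)*2 + R = (16/7 - 2*R/7) + R = 16/7 + 5*R/7)
(-7 + 6*(-2))*U(0, 2) = (-7 + 6*(-2))*(16/7 + (5/7)*0) = (-7 - 12)*(16/7 + 0) = -19*16/7 = -304/7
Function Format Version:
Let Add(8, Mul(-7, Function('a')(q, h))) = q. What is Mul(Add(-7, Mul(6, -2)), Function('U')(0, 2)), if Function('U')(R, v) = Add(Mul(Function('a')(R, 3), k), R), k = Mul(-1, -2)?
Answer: Rational(-304, 7) ≈ -43.429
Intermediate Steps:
Function('a')(q, h) = Add(Rational(8, 7), Mul(Rational(-1, 7), q))
k = 2
Function('U')(R, v) = Add(Rational(16, 7), Mul(Rational(5, 7), R)) (Function('U')(R, v) = Add(Mul(Add(Rational(8, 7), Mul(Rational(-1, 7), R)), 2), R) = Add(Add(Rational(16, 7), Mul(Rational(-2, 7), R)), R) = Add(Rational(16, 7), Mul(Rational(5, 7), R)))
Mul(Add(-7, Mul(6, -2)), Function('U')(0, 2)) = Mul(Add(-7, Mul(6, -2)), Add(Rational(16, 7), Mul(Rational(5, 7), 0))) = Mul(Add(-7, -12), Add(Rational(16, 7), 0)) = Mul(-19, Rational(16, 7)) = Rational(-304, 7)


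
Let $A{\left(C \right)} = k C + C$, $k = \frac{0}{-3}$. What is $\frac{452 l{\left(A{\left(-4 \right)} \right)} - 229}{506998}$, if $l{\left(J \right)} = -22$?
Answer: $- \frac{10173}{506998} \approx -0.020065$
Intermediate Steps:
$k = 0$ ($k = 0 \left(- \frac{1}{3}\right) = 0$)
$A{\left(C \right)} = C$ ($A{\left(C \right)} = 0 C + C = 0 + C = C$)
$\frac{452 l{\left(A{\left(-4 \right)} \right)} - 229}{506998} = \frac{452 \left(-22\right) - 229}{506998} = \left(-9944 - 229\right) \frac{1}{506998} = \left(-10173\right) \frac{1}{506998} = - \frac{10173}{506998}$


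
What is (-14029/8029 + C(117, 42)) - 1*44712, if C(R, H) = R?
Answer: -358067284/8029 ≈ -44597.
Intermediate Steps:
(-14029/8029 + C(117, 42)) - 1*44712 = (-14029/8029 + 117) - 1*44712 = (-14029*1/8029 + 117) - 44712 = (-14029/8029 + 117) - 44712 = 925364/8029 - 44712 = -358067284/8029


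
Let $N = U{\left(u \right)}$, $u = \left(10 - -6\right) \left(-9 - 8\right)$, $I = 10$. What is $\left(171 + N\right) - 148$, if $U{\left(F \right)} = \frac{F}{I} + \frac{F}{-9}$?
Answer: $\frac{1171}{45} \approx 26.022$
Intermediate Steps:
$u = -272$ ($u = \left(10 + 6\right) \left(-17\right) = 16 \left(-17\right) = -272$)
$U{\left(F \right)} = - \frac{F}{90}$ ($U{\left(F \right)} = \frac{F}{10} + \frac{F}{-9} = F \frac{1}{10} + F \left(- \frac{1}{9}\right) = \frac{F}{10} - \frac{F}{9} = - \frac{F}{90}$)
$N = \frac{136}{45}$ ($N = \left(- \frac{1}{90}\right) \left(-272\right) = \frac{136}{45} \approx 3.0222$)
$\left(171 + N\right) - 148 = \left(171 + \frac{136}{45}\right) - 148 = \frac{7831}{45} - 148 = \frac{1171}{45}$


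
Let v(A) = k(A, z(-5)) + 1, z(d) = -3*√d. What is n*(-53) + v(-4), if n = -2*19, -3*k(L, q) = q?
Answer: 2015 + I*√5 ≈ 2015.0 + 2.2361*I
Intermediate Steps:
k(L, q) = -q/3
v(A) = 1 + I*√5 (v(A) = -(-1)*√(-5) + 1 = -(-1)*I*√5 + 1 = I*√5 + 1 = 1 + I*√5)
n = -38
n*(-53) + v(-4) = -38*(-53) + (1 + I*√5) = 2014 + (1 + I*√5) = 2015 + I*√5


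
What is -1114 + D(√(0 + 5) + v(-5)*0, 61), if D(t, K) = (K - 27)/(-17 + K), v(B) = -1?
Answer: -24491/22 ≈ -1113.2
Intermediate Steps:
D(t, K) = (-27 + K)/(-17 + K)
-1114 + D(√(0 + 5) + v(-5)*0, 61) = -1114 + (-27 + 61)/(-17 + 61) = -1114 + 34/44 = -1114 + (1/44)*34 = -1114 + 17/22 = -24491/22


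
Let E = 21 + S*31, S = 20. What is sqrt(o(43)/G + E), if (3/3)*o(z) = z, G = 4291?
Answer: sqrt(11802713034)/4291 ≈ 25.318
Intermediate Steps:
o(z) = z
E = 641 (E = 21 + 20*31 = 21 + 620 = 641)
sqrt(o(43)/G + E) = sqrt(43/4291 + 641) = sqrt(2750574/4291) = sqrt(11802713034)/4291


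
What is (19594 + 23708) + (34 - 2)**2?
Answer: 44326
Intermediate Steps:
(19594 + 23708) + (34 - 2)**2 = 43302 + 32**2 = 43302 + 1024 = 44326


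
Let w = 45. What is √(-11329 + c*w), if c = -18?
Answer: I*√12139 ≈ 110.18*I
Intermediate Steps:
√(-11329 + c*w) = √(-11329 - 18*45) = √(-11329 - 810) = √(-12139) = I*√12139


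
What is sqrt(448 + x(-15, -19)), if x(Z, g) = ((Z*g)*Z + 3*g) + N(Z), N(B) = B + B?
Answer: I*sqrt(3914) ≈ 62.562*I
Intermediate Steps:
N(B) = 2*B
x(Z, g) = 2*Z + 3*g + g*Z**2 (x(Z, g) = ((Z*g)*Z + 3*g) + 2*Z = (g*Z**2 + 3*g) + 2*Z = (3*g + g*Z**2) + 2*Z = 2*Z + 3*g + g*Z**2)
sqrt(448 + x(-15, -19)) = sqrt(448 + (2*(-15) + 3*(-19) - 19*(-15)**2)) = sqrt(448 + (-30 - 57 - 19*225)) = sqrt(448 + (-30 - 57 - 4275)) = sqrt(448 - 4362) = sqrt(-3914) = I*sqrt(3914)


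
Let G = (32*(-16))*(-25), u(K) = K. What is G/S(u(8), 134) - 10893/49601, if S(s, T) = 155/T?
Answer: 17014789357/1537631 ≈ 11066.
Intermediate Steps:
G = 12800 (G = -512*(-25) = 12800)
G/S(u(8), 134) - 10893/49601 = 12800/((155/134)) - 10893/49601 = 12800/((155*(1/134))) - 10893*1/49601 = 12800/(155/134) - 10893/49601 = 12800*(134/155) - 10893/49601 = 343040/31 - 10893/49601 = 17014789357/1537631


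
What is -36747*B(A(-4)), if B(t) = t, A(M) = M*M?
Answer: -587952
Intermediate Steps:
A(M) = M²
-36747*B(A(-4)) = -36747*(-4)² = -36747*16 = -587952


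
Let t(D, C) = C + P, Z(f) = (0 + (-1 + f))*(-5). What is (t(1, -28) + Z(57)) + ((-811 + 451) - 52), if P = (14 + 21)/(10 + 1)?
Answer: -7885/11 ≈ -716.82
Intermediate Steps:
Z(f) = 5 - 5*f (Z(f) = (-1 + f)*(-5) = 5 - 5*f)
P = 35/11 ≈ 3.1818
t(D, C) = 35/11 + C (t(D, C) = C + 35/11 = 35/11 + C)
(t(1, -28) + Z(57)) + ((-811 + 451) - 52) = ((35/11 - 28) + (5 - 5*57)) + ((-811 + 451) - 52) = (-273/11 + (5 - 285)) + (-360 - 52) = (-273/11 - 280) - 412 = -3353/11 - 412 = -7885/11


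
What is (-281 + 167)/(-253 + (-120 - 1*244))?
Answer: 114/617 ≈ 0.18476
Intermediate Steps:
(-281 + 167)/(-253 + (-120 - 1*244)) = -114/(-253 + (-120 - 244)) = -114/(-253 - 364) = -114/(-617) = -114*(-1/617) = 114/617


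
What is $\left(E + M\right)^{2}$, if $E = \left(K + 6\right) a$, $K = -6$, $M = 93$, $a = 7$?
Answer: $8649$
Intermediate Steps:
$E = 0$ ($E = \left(-6 + 6\right) 7 = 0 \cdot 7 = 0$)
$\left(E + M\right)^{2} = \left(0 + 93\right)^{2} = 93^{2} = 8649$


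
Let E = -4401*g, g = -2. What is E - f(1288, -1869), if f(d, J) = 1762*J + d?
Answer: 3300692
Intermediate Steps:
f(d, J) = d + 1762*J
E = 8802 (E = -4401*(-2) = 8802)
E - f(1288, -1869) = 8802 - (1288 + 1762*(-1869)) = 8802 - (1288 - 3293178) = 8802 - 1*(-3291890) = 8802 + 3291890 = 3300692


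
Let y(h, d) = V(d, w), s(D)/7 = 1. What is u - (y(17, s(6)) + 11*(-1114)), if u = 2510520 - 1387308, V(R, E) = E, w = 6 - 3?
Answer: 1135463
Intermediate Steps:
w = 3
s(D) = 7 (s(D) = 7*1 = 7)
y(h, d) = 3
u = 1123212
u - (y(17, s(6)) + 11*(-1114)) = 1123212 - (3 + 11*(-1114)) = 1123212 - (3 - 12254) = 1123212 - 1*(-12251) = 1123212 + 12251 = 1135463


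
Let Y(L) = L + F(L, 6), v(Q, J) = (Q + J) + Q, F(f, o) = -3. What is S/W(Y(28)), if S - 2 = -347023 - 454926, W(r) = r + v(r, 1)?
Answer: -801947/76 ≈ -10552.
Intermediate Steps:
v(Q, J) = J + 2*Q (v(Q, J) = (J + Q) + Q = J + 2*Q)
Y(L) = -3 + L (Y(L) = L - 3 = -3 + L)
W(r) = 1 + 3*r (W(r) = r + (1 + 2*r) = 1 + 3*r)
S = -801947 (S = 2 + (-347023 - 454926) = 2 - 801949 = -801947)
S/W(Y(28)) = -801947/(1 + 3*(-3 + 28)) = -801947/(1 + 3*25) = -801947/(1 + 75) = -801947/76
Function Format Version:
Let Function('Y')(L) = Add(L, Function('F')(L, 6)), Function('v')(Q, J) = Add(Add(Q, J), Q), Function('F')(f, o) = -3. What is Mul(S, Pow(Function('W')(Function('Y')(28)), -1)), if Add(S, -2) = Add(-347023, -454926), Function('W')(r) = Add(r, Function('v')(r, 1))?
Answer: Rational(-801947, 76) ≈ -10552.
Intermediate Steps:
Function('v')(Q, J) = Add(J, Mul(2, Q)) (Function('v')(Q, J) = Add(Add(J, Q), Q) = Add(J, Mul(2, Q)))
Function('Y')(L) = Add(-3, L) (Function('Y')(L) = Add(L, -3) = Add(-3, L))
Function('W')(r) = Add(1, Mul(3, r)) (Function('W')(r) = Add(r, Add(1, Mul(2, r))) = Add(1, Mul(3, r)))
S = -801947 (S = Add(2, Add(-347023, -454926)) = Add(2, -801949) = -801947)
Mul(S, Pow(Function('W')(Function('Y')(28)), -1)) = Mul(-801947, Pow(Add(1, Mul(3, Add(-3, 28))), -1)) = Mul(-801947, Pow(Add(1, Mul(3, 25)), -1)) = Mul(-801947, Pow(Add(1, 75), -1)) = Mul(-801947, Pow(76, -1)) = Mul(-801947, Rational(1, 76)) = Rational(-801947, 76)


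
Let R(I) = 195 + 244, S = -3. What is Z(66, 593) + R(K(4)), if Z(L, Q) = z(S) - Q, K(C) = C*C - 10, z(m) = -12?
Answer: -166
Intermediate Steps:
K(C) = -10 + C² (K(C) = C² - 10 = -10 + C²)
R(I) = 439
Z(L, Q) = -12 - Q
Z(66, 593) + R(K(4)) = (-12 - 1*593) + 439 = (-12 - 593) + 439 = -605 + 439 = -166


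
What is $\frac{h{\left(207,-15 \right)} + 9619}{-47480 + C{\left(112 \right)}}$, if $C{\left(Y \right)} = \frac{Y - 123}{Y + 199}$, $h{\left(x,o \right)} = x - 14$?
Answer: $- \frac{3051532}{14766291} \approx -0.20666$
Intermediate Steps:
$h{\left(x,o \right)} = -14 + x$
$C{\left(Y \right)} = \frac{-123 + Y}{199 + Y}$
$\frac{h{\left(207,-15 \right)} + 9619}{-47480 + C{\left(112 \right)}} = \frac{\left(-14 + 207\right) + 9619}{-47480 + \frac{-123 + 112}{199 + 112}} = \frac{193 + 9619}{-47480 + \frac{1}{311} \left(-11\right)} = \frac{9812}{-47480 + \frac{1}{311} \left(-11\right)} = \frac{9812}{-47480 - \frac{11}{311}} = \frac{9812}{- \frac{14766291}{311}} = 9812 \left(- \frac{311}{14766291}\right) = - \frac{3051532}{14766291}$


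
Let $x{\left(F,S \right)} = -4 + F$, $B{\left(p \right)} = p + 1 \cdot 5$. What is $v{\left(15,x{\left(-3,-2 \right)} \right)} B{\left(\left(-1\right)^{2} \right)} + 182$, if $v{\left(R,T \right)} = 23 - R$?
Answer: $230$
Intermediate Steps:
$B{\left(p \right)} = 5 + p$ ($B{\left(p \right)} = p + 5 = 5 + p$)
$v{\left(15,x{\left(-3,-2 \right)} \right)} B{\left(\left(-1\right)^{2} \right)} + 182 = \left(23 - 15\right) \left(5 + \left(-1\right)^{2}\right) + 182 = \left(23 - 15\right) \left(5 + 1\right) + 182 = 8 \cdot 6 + 182 = 48 + 182 = 230$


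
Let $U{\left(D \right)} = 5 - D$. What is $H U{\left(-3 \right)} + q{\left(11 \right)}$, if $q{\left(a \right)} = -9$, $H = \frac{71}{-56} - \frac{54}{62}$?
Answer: $- \frac{5666}{217} \approx -26.111$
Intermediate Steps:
$H = - \frac{3713}{1736}$ ($H = 71 \left(- \frac{1}{56}\right) - \frac{27}{31} = - \frac{71}{56} - \frac{27}{31} = - \frac{3713}{1736} \approx -2.1388$)
$H U{\left(-3 \right)} + q{\left(11 \right)} = - \frac{3713 \left(5 - -3\right)}{1736} - 9 = - \frac{3713 \left(5 + 3\right)}{1736} - 9 = \left(- \frac{3713}{1736}\right) 8 - 9 = - \frac{3713}{217} - 9 = - \frac{5666}{217}$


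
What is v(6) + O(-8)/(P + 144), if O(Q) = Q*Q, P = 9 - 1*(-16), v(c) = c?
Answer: 1078/169 ≈ 6.3787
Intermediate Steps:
P = 25 (P = 9 + 16 = 25)
O(Q) = Q**2
v(6) + O(-8)/(P + 144) = 6 + (-8)**2/(25 + 144) = 6 + 64/169 = 1078/169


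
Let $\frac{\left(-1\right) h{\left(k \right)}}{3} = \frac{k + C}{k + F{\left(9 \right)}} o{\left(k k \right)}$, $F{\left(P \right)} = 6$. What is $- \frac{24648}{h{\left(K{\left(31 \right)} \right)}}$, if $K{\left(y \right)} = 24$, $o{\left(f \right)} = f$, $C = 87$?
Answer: $\frac{5135}{1332} \approx 3.8551$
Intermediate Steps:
$h{\left(k \right)} = - \frac{3 k^{2} \left(87 + k\right)}{6 + k}$ ($h{\left(k \right)} = - 3 \frac{k + 87}{k + 6} k k = - 3 \frac{87 + k}{6 + k} k^{2} = - 3 \frac{k^{2} \left(87 + k\right)}{6 + k} = - \frac{3 k^{2} \left(87 + k\right)}{6 + k}$)
$- \frac{24648}{h{\left(K{\left(31 \right)} \right)}} = - \frac{24648}{3 \cdot 24^{2} \frac{1}{6 + 24} \left(-87 - 24\right)} = - \frac{24648}{3 \cdot 576 \cdot \frac{1}{30} \left(-87 - 24\right)} = - \frac{24648}{3 \cdot 576 \cdot \frac{1}{30} \left(-111\right)} = - \frac{24648}{- \frac{31968}{5}} = \left(-24648\right) \left(- \frac{5}{31968}\right) = \frac{5135}{1332}$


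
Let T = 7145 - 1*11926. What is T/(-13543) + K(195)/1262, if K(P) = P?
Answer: 8674507/17091266 ≈ 0.50754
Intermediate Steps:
T = -4781 (T = 7145 - 11926 = -4781)
T/(-13543) + K(195)/1262 = -4781/(-13543) + 195/1262 = -4781*(-1/13543) + 195*(1/1262) = 4781/13543 + 195/1262 = 8674507/17091266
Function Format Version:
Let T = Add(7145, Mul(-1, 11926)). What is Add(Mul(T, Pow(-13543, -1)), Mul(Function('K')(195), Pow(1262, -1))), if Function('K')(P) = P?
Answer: Rational(8674507, 17091266) ≈ 0.50754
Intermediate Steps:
T = -4781 (T = Add(7145, -11926) = -4781)
Add(Mul(T, Pow(-13543, -1)), Mul(Function('K')(195), Pow(1262, -1))) = Add(Mul(-4781, Pow(-13543, -1)), Mul(195, Pow(1262, -1))) = Add(Mul(-4781, Rational(-1, 13543)), Mul(195, Rational(1, 1262))) = Add(Rational(4781, 13543), Rational(195, 1262)) = Rational(8674507, 17091266)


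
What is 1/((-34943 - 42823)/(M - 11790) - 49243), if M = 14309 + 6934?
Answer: -3151/155190615 ≈ -2.0304e-5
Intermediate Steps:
M = 21243
1/((-34943 - 42823)/(M - 11790) - 49243) = 1/((-34943 - 42823)/(21243 - 11790) - 49243) = 1/(-77766/9453 - 49243) = 1/(-77766*1/9453 - 49243) = 1/(-25922/3151 - 49243) = 1/(-155190615/3151) = -3151/155190615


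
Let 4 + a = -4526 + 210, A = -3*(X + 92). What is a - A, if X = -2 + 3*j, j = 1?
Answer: -4041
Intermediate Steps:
X = 1 (X = -2 + 3*1 = -2 + 3 = 1)
A = -279 (A = -3*(1 + 92) = -3*93 = -279)
a = -4320 (a = -4 + (-4526 + 210) = -4 - 4316 = -4320)
a - A = -4320 - 1*(-279) = -4320 + 279 = -4041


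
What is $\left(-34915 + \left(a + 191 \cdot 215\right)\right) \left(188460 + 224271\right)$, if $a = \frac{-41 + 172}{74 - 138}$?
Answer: $\frac{162396853839}{64} \approx 2.5375 \cdot 10^{9}$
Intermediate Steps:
$a = - \frac{131}{64}$ ($a = \frac{131}{-64} = 131 \left(- \frac{1}{64}\right) = - \frac{131}{64} \approx -2.0469$)
$\left(-34915 + \left(a + 191 \cdot 215\right)\right) \left(188460 + 224271\right) = \left(-34915 + \left(- \frac{131}{64} + 191 \cdot 215\right)\right) \left(188460 + 224271\right) = \left(-34915 + \left(- \frac{131}{64} + 41065\right)\right) 412731 = \left(-34915 + \frac{2628029}{64}\right) 412731 = \frac{393469}{64} \cdot 412731 = \frac{162396853839}{64}$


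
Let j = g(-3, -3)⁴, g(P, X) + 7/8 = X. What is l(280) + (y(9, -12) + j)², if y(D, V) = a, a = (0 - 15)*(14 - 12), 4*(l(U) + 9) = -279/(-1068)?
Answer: 57037973935961/1493172224 ≈ 38199.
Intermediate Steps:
l(U) = -12723/1424 (l(U) = -9 + (-279/(-1068))/4 = -9 + (-279*(-1/1068))/4 = -9 + (¼)*(93/356) = -9 + 93/1424 = -12723/1424)
g(P, X) = -7/8 + X
j = 923521/4096 (j = (-7/8 - 3)⁴ = (-31/8)⁴ = 923521/4096 ≈ 225.47)
a = -30 (a = -15*2 = -30)
y(D, V) = -30
l(280) + (y(9, -12) + j)² = -12723/1424 + (-30 + 923521/4096)² = -12723/1424 + (800641/4096)² = -12723/1424 + 641026010881/16777216 = 57037973935961/1493172224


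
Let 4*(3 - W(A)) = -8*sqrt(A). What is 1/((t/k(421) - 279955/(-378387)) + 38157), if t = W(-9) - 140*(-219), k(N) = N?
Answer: 970169059622486313225/37090119631970663365564309 - 361664399188494*I/37090119631970663365564309 ≈ 2.6157e-5 - 9.751e-12*I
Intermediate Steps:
W(A) = 3 + 2*sqrt(A) (W(A) = 3 - (-2)*sqrt(A) = 3 + 2*sqrt(A))
t = 30663 + 6*I (t = (3 + 2*sqrt(-9)) - 140*(-219) = (3 + 2*(3*I)) + 30660 = (3 + 6*I) + 30660 = 30663 + 6*I ≈ 30663.0 + 6.0*I)
1/((t/k(421) - 279955/(-378387)) + 38157) = 1/(((30663 + 6*I)/421 - 279955/(-378387)) + 38157) = 1/(((30663 + 6*I)*(1/421) - 279955*(-1/378387)) + 38157) = 1/(((30663/421 + 6*I/421) + 279955/378387) + 38157) = 1/((11720341636/159300927 + 6*I/421) + 38157) = 1/(6090165813175/159300927 + 6*I/421) = 25376785343059329*(6090165813175/159300927 - 6*I/421)/37090119631970663365564309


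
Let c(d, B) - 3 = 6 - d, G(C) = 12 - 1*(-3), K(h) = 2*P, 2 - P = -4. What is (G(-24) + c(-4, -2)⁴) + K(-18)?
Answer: 28588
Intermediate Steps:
P = 6 (P = 2 - 1*(-4) = 2 + 4 = 6)
K(h) = 12 (K(h) = 2*6 = 12)
G(C) = 15 (G(C) = 12 + 3 = 15)
c(d, B) = 9 - d (c(d, B) = 3 + (6 - d) = 9 - d)
(G(-24) + c(-4, -2)⁴) + K(-18) = (15 + (9 - 1*(-4))⁴) + 12 = (15 + (9 + 4)⁴) + 12 = (15 + 13⁴) + 12 = (15 + 28561) + 12 = 28576 + 12 = 28588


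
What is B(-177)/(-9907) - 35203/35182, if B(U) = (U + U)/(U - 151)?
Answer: -4085873647/4082991724 ≈ -1.0007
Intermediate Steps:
B(U) = 2*U/(-151 + U) (B(U) = (2*U)/(-151 + U) = 2*U/(-151 + U))
B(-177)/(-9907) - 35203/35182 = (2*(-177)/(-151 - 177))/(-9907) - 35203/35182 = (2*(-177)/(-328))*(-1/9907) - 35203*1/35182 = (2*(-177)*(-1/328))*(-1/9907) - 5029/5026 = (177/164)*(-1/9907) - 5029/5026 = -177/1624748 - 5029/5026 = -4085873647/4082991724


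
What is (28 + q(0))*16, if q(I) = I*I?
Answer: 448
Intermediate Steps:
q(I) = I²
(28 + q(0))*16 = (28 + 0²)*16 = (28 + 0)*16 = 28*16 = 448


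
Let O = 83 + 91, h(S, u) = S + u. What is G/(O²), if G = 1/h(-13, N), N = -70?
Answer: -1/2512908 ≈ -3.9795e-7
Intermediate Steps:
G = -1/83 (G = 1/(-13 - 70) = 1/(-83) = -1/83 ≈ -0.012048)
O = 174
G/(O²) = -1/(83*(174²)) = -1/83/30276 = -1/83*1/30276 = -1/2512908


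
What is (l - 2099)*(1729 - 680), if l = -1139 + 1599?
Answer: -1719311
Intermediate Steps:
l = 460
(l - 2099)*(1729 - 680) = (460 - 2099)*(1729 - 680) = -1639*1049 = -1719311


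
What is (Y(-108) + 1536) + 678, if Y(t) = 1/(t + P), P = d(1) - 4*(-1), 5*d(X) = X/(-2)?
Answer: 2304764/1041 ≈ 2214.0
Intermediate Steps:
d(X) = -X/10 (d(X) = (X/(-2))/5 = (X*(-½))/5 = (-X/2)/5 = -X/10)
P = 39/10 (P = -⅒*1 - 4*(-1) = -⅒ + 4 = 39/10 ≈ 3.9000)
Y(t) = 1/(39/10 + t) (Y(t) = 1/(t + 39/10) = 1/(39/10 + t))
(Y(-108) + 1536) + 678 = (10/(39 + 10*(-108)) + 1536) + 678 = (10/(39 - 1080) + 1536) + 678 = (10/(-1041) + 1536) + 678 = (10*(-1/1041) + 1536) + 678 = (-10/1041 + 1536) + 678 = 1598966/1041 + 678 = 2304764/1041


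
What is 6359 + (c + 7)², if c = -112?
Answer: 17384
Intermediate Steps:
6359 + (c + 7)² = 6359 + (-112 + 7)² = 6359 + (-105)² = 6359 + 11025 = 17384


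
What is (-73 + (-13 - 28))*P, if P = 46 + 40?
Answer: -9804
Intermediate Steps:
P = 86
(-73 + (-13 - 28))*P = (-73 + (-13 - 28))*86 = (-73 - 41)*86 = -114*86 = -9804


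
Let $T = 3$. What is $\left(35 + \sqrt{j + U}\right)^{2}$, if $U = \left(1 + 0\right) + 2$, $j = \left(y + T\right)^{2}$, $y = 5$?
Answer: $\left(35 + \sqrt{67}\right)^{2} \approx 1865.0$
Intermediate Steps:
$j = 64$ ($j = \left(5 + 3\right)^{2} = 8^{2} = 64$)
$U = 3$ ($U = 1 + 2 = 3$)
$\left(35 + \sqrt{j + U}\right)^{2} = \left(35 + \sqrt{64 + 3}\right)^{2} = \left(35 + \sqrt{67}\right)^{2}$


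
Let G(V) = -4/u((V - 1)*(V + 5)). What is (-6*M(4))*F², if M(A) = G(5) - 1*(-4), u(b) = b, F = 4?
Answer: -1872/5 ≈ -374.40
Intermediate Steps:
G(V) = -4/((-1 + V)*(5 + V)) (G(V) = -4*1/((V - 1)*(V + 5)) = -4*1/((-1 + V)*(5 + V)) = -4/((-1 + V)*(5 + V)))
M(A) = 39/10 (M(A) = -4/(-5 + 5² + 4*5) - 1*(-4) = -4/(-5 + 25 + 20) + 4 = -4/40 + 4 = -4*1/40 + 4 = -⅒ + 4 = 39/10)
(-6*M(4))*F² = -6*39/10*4² = -117/5*16 = -1872/5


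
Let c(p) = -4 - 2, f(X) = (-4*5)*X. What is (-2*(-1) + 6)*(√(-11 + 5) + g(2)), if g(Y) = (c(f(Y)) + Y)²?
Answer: 128 + 8*I*√6 ≈ 128.0 + 19.596*I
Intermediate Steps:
f(X) = -20*X
c(p) = -6
g(Y) = (-6 + Y)²
(-2*(-1) + 6)*(√(-11 + 5) + g(2)) = (-2*(-1) + 6)*(√(-11 + 5) + (-6 + 2)²) = (2 + 6)*(√(-6) + (-4)²) = 8*(I*√6 + 16) = 8*(16 + I*√6) = 128 + 8*I*√6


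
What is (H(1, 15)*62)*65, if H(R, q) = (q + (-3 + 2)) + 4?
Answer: 72540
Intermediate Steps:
H(R, q) = 3 + q (H(R, q) = (q - 1) + 4 = (-1 + q) + 4 = 3 + q)
(H(1, 15)*62)*65 = ((3 + 15)*62)*65 = (18*62)*65 = 1116*65 = 72540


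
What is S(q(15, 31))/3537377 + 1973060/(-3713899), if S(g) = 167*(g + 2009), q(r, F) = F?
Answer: -336129761900/772791817819 ≈ -0.43496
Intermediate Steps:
S(g) = 335503 + 167*g (S(g) = 167*(2009 + g) = 335503 + 167*g)
S(q(15, 31))/3537377 + 1973060/(-3713899) = (335503 + 167*31)/3537377 + 1973060/(-3713899) = (335503 + 5177)*(1/3537377) + 1973060*(-1/3713899) = 340680*(1/3537377) - 1973060/3713899 = 20040/208081 - 1973060/3713899 = -336129761900/772791817819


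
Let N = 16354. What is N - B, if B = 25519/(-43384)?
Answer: 709527455/43384 ≈ 16355.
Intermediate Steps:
B = -25519/43384 (B = 25519*(-1/43384) = -25519/43384 ≈ -0.58821)
N - B = 16354 - 1*(-25519/43384) = 16354 + 25519/43384 = 709527455/43384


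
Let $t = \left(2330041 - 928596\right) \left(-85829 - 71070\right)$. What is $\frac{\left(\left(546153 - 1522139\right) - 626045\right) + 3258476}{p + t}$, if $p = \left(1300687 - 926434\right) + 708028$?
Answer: $- \frac{1656445}{219884236774} \approx -7.5333 \cdot 10^{-6}$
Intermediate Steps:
$t = -219885319055$ ($t = 1401445 \left(-156899\right) = -219885319055$)
$p = 1082281$ ($p = 374253 + 708028 = 1082281$)
$\frac{\left(\left(546153 - 1522139\right) - 626045\right) + 3258476}{p + t} = \frac{\left(\left(546153 - 1522139\right) - 626045\right) + 3258476}{1082281 - 219885319055} = \frac{\left(-975986 - 626045\right) + 3258476}{-219884236774} = \left(-1602031 + 3258476\right) \left(- \frac{1}{219884236774}\right) = 1656445 \left(- \frac{1}{219884236774}\right) = - \frac{1656445}{219884236774}$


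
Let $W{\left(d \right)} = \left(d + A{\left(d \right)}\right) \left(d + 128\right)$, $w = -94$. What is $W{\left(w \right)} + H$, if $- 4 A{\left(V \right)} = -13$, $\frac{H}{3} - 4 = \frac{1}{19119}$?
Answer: $- \frac{39174829}{12746} \approx -3073.5$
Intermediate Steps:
$H = \frac{76477}{6373}$ ($H = 12 + \frac{3}{19119} = 12 + 3 \cdot \frac{1}{19119} = 12 + \frac{1}{6373} = \frac{76477}{6373} \approx 12.0$)
$A{\left(V \right)} = \frac{13}{4}$ ($A{\left(V \right)} = \left(- \frac{1}{4}\right) \left(-13\right) = \frac{13}{4}$)
$W{\left(d \right)} = \left(128 + d\right) \left(\frac{13}{4} + d\right)$ ($W{\left(d \right)} = \left(d + \frac{13}{4}\right) \left(d + 128\right) = \left(\frac{13}{4} + d\right) \left(128 + d\right) = \left(128 + d\right) \left(\frac{13}{4} + d\right)$)
$W{\left(w \right)} + H = \left(416 + \left(-94\right)^{2} + \frac{525}{4} \left(-94\right)\right) + \frac{76477}{6373} = \left(416 + 8836 - \frac{24675}{2}\right) + \frac{76477}{6373} = - \frac{6171}{2} + \frac{76477}{6373} = - \frac{39174829}{12746}$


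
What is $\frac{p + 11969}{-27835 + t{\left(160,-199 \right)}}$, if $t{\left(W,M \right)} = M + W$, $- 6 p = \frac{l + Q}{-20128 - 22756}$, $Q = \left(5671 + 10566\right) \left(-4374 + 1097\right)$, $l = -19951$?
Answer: $- \frac{189152686}{448255731} \approx -0.42198$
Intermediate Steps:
$Q = -53208649$ ($Q = 16237 \left(-3277\right) = -53208649$)
$p = - \frac{6653575}{32163}$ ($p = - \frac{\left(-19951 - 53208649\right) \frac{1}{-20128 - 22756}}{6} = - \frac{\left(-53228600\right) \frac{1}{-42884}}{6} = - \frac{\left(-53228600\right) \left(- \frac{1}{42884}\right)}{6} = \left(- \frac{1}{6}\right) \frac{13307150}{10721} = - \frac{6653575}{32163} \approx -206.87$)
$\frac{p + 11969}{-27835 + t{\left(160,-199 \right)}} = \frac{- \frac{6653575}{32163} + 11969}{-27835 + \left(-199 + 160\right)} = \frac{378305372}{32163 \left(-27835 - 39\right)} = \frac{378305372}{32163 \left(-27874\right)} = \frac{378305372}{32163} \left(- \frac{1}{27874}\right) = - \frac{189152686}{448255731}$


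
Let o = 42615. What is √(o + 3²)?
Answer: 24*√74 ≈ 206.46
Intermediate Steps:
√(o + 3²) = √(42615 + 3²) = √(42615 + 9) = √42624 = 24*√74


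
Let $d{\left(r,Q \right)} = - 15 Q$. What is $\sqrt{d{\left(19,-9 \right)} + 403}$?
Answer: $\sqrt{538} \approx 23.195$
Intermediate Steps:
$\sqrt{d{\left(19,-9 \right)} + 403} = \sqrt{\left(-15\right) \left(-9\right) + 403} = \sqrt{135 + 403} = \sqrt{538}$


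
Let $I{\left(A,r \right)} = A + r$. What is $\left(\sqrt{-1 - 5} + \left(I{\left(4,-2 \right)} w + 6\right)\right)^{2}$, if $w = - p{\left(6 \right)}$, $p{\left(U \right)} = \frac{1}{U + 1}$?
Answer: $\frac{1306}{49} + \frac{80 i \sqrt{6}}{7} \approx 26.653 + 27.994 i$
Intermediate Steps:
$p{\left(U \right)} = \frac{1}{1 + U}$
$w = - \frac{1}{7}$ ($w = - \frac{1}{1 + 6} = - \frac{1}{7} \approx -0.14286$)
$\left(\sqrt{-1 - 5} + \left(I{\left(4,-2 \right)} w + 6\right)\right)^{2} = \left(\sqrt{-1 - 5} + \left(\left(4 - 2\right) \left(- \frac{1}{7}\right) + 6\right)\right)^{2} = \left(\sqrt{-6} + \left(2 \left(- \frac{1}{7}\right) + 6\right)\right)^{2} = \left(i \sqrt{6} + \left(- \frac{2}{7} + 6\right)\right)^{2} = \left(i \sqrt{6} + \frac{40}{7}\right)^{2} = \left(\frac{40}{7} + i \sqrt{6}\right)^{2}$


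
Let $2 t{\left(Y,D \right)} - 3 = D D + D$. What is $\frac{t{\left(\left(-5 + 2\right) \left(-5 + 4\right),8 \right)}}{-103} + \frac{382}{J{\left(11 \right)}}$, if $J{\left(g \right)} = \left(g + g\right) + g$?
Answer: $\frac{76217}{6798} \approx 11.212$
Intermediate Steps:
$t{\left(Y,D \right)} = \frac{3}{2} + \frac{D}{2} + \frac{D^{2}}{2}$ ($t{\left(Y,D \right)} = \frac{3}{2} + \frac{D D + D}{2} = \frac{3}{2} + \frac{D^{2} + D}{2} = \frac{3}{2} + \frac{D + D^{2}}{2} = \frac{3}{2} + \left(\frac{D}{2} + \frac{D^{2}}{2}\right) = \frac{3}{2} + \frac{D}{2} + \frac{D^{2}}{2}$)
$J{\left(g \right)} = 3 g$ ($J{\left(g \right)} = 2 g + g = 3 g$)
$\frac{t{\left(\left(-5 + 2\right) \left(-5 + 4\right),8 \right)}}{-103} + \frac{382}{J{\left(11 \right)}} = \frac{\frac{3}{2} + \frac{1}{2} \cdot 8 + \frac{8^{2}}{2}}{-103} + \frac{382}{3 \cdot 11} = \left(\frac{3}{2} + 4 + \frac{1}{2} \cdot 64\right) \left(- \frac{1}{103}\right) + \frac{382}{33} = \left(\frac{3}{2} + 4 + 32\right) \left(- \frac{1}{103}\right) + 382 \cdot \frac{1}{33} = \frac{75}{2} \left(- \frac{1}{103}\right) + \frac{382}{33} = - \frac{75}{206} + \frac{382}{33} = \frac{76217}{6798}$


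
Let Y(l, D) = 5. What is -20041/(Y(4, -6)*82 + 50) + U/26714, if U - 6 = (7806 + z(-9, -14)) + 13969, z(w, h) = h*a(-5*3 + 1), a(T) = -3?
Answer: -262668347/6144220 ≈ -42.750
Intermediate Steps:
z(w, h) = -3*h (z(w, h) = h*(-3) = -3*h)
U = 21823 (U = 6 + ((7806 - 3*(-14)) + 13969) = 6 + ((7806 + 42) + 13969) = 6 + (7848 + 13969) = 6 + 21817 = 21823)
-20041/(Y(4, -6)*82 + 50) + U/26714 = -20041/(5*82 + 50) + 21823/26714 = -20041/(410 + 50) + 21823*(1/26714) = -20041/460 + 21823/26714 = -262668347/6144220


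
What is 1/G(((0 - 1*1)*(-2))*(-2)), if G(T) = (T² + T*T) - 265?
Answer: -1/233 ≈ -0.0042918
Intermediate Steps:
G(T) = -265 + 2*T² (G(T) = (T² + T²) - 265 = 2*T² - 265 = -265 + 2*T²)
1/G(((0 - 1*1)*(-2))*(-2)) = 1/(-265 + 2*(((0 - 1*1)*(-2))*(-2))²) = 1/(-265 + 2*(((0 - 1)*(-2))*(-2))²) = 1/(-265 + 2*(-1*(-2)*(-2))²) = 1/(-265 + 2*(2*(-2))²) = 1/(-265 + 2*(-4)²) = 1/(-265 + 2*16) = 1/(-265 + 32) = 1/(-233) = -1/233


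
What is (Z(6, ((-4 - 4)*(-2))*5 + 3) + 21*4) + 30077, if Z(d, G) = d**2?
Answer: 30197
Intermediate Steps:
(Z(6, ((-4 - 4)*(-2))*5 + 3) + 21*4) + 30077 = (6**2 + 21*4) + 30077 = (36 + 84) + 30077 = 120 + 30077 = 30197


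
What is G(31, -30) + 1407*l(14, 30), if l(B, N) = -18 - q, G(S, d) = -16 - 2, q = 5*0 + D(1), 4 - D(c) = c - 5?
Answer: -36600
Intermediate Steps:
D(c) = 9 - c (D(c) = 4 - (c - 5) = 4 - (-5 + c) = 4 + (5 - c) = 9 - c)
q = 8 (q = 5*0 + (9 - 1*1) = 0 + (9 - 1) = 0 + 8 = 8)
G(S, d) = -18
l(B, N) = -26 (l(B, N) = -18 - 1*8 = -18 - 8 = -26)
G(31, -30) + 1407*l(14, 30) = -18 + 1407*(-26) = -18 - 36582 = -36600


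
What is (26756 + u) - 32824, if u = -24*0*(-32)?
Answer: -6068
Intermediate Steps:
u = 0 (u = 0*(-32) = 0)
(26756 + u) - 32824 = (26756 + 0) - 32824 = 26756 - 32824 = -6068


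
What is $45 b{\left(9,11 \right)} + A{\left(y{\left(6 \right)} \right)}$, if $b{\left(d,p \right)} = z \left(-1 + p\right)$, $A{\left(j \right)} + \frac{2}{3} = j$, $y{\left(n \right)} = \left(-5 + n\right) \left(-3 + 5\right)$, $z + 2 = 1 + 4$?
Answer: $\frac{4054}{3} \approx 1351.3$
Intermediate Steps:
$z = 3$ ($z = -2 + \left(1 + 4\right) = -2 + 5 = 3$)
$y{\left(n \right)} = -10 + 2 n$ ($y{\left(n \right)} = \left(-5 + n\right) 2 = -10 + 2 n$)
$A{\left(j \right)} = - \frac{2}{3} + j$
$b{\left(d,p \right)} = -3 + 3 p$ ($b{\left(d,p \right)} = 3 \left(-1 + p\right) = -3 + 3 p$)
$45 b{\left(9,11 \right)} + A{\left(y{\left(6 \right)} \right)} = 45 \left(-3 + 3 \cdot 11\right) + \left(- \frac{2}{3} + \left(-10 + 2 \cdot 6\right)\right) = 45 \left(-3 + 33\right) + \left(- \frac{2}{3} + \left(-10 + 12\right)\right) = 45 \cdot 30 + \left(- \frac{2}{3} + 2\right) = 1350 + \frac{4}{3} = \frac{4054}{3}$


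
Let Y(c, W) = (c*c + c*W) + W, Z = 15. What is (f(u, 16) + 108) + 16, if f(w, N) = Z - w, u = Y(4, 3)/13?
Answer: 1776/13 ≈ 136.62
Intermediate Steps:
Y(c, W) = W + c² + W*c (Y(c, W) = (c² + W*c) + W = W + c² + W*c)
u = 31/13 (u = (3 + 4² + 3*4)/13 = (3 + 16 + 12)*(1/13) = 31*(1/13) = 31/13 ≈ 2.3846)
f(w, N) = 15 - w
(f(u, 16) + 108) + 16 = ((15 - 1*31/13) + 108) + 16 = ((15 - 31/13) + 108) + 16 = (164/13 + 108) + 16 = 1568/13 + 16 = 1776/13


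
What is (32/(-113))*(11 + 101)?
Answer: -3584/113 ≈ -31.717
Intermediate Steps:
(32/(-113))*(11 + 101) = (32*(-1/113))*112 = -32/113*112 = -3584/113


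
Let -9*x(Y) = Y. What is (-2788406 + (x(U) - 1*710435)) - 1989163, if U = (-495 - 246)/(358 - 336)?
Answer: -362208017/66 ≈ -5.4880e+6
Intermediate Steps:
U = -741/22 ≈ -33.682
x(Y) = -Y/9
(-2788406 + (x(U) - 1*710435)) - 1989163 = (-2788406 + (-1/9*(-741/22) - 1*710435)) - 1989163 = (-2788406 + (247/66 - 710435)) - 1989163 = (-2788406 - 46888463/66) - 1989163 = -230923259/66 - 1989163 = -362208017/66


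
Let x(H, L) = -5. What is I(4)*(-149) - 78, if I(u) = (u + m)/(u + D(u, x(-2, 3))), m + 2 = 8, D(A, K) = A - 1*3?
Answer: -376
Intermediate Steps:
D(A, K) = -3 + A (D(A, K) = A - 3 = -3 + A)
m = 6 (m = -2 + 8 = 6)
I(u) = (6 + u)/(-3 + 2*u) (I(u) = (u + 6)/(u + (-3 + u)) = (6 + u)/(-3 + 2*u))
I(4)*(-149) - 78 = ((6 + 4)/(-3 + 2*4))*(-149) - 78 = (10/(-3 + 8))*(-149) - 78 = (10/5)*(-149) - 78 = ((⅕)*10)*(-149) - 78 = 2*(-149) - 78 = -298 - 78 = -376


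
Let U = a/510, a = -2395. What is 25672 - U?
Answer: 2619023/102 ≈ 25677.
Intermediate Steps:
U = -479/102 (U = -2395/510 = -2395*1/510 = -479/102 ≈ -4.6961)
25672 - U = 25672 - 1*(-479/102) = 25672 + 479/102 = 2619023/102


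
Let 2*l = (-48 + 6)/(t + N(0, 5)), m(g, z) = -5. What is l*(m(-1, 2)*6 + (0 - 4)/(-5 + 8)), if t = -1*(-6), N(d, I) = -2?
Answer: 329/2 ≈ 164.50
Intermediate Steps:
t = 6
l = -21/4 (l = ((-48 + 6)/(6 - 2))/2 = (-42/4)/2 = (-42*1/4)/2 = (1/2)*(-21/2) = -21/4 ≈ -5.2500)
l*(m(-1, 2)*6 + (0 - 4)/(-5 + 8)) = -21*(-5*6 + (0 - 4)/(-5 + 8))/4 = -21*(-30 - 4/3)/4 = -21/4*(-94/3) = 329/2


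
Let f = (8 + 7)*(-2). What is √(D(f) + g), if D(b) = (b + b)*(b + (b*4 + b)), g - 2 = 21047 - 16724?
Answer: 55*√5 ≈ 122.98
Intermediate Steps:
f = -30 (f = 15*(-2) = -30)
g = 4325 (g = 2 + (21047 - 16724) = 2 + 4323 = 4325)
D(b) = 12*b² (D(b) = (2*b)*(b + (4*b + b)) = (2*b)*(b + 5*b) = (2*b)*(6*b) = 12*b²)
√(D(f) + g) = √(12*(-30)² + 4325) = √(12*900 + 4325) = √(10800 + 4325) = √15125 = 55*√5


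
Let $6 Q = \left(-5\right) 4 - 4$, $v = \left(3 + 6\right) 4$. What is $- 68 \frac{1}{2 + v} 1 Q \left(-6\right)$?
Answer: $- \frac{816}{19} \approx -42.947$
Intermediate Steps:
$v = 36$ ($v = 9 \cdot 4 = 36$)
$Q = -4$ ($Q = \frac{\left(-5\right) 4 - 4}{6} = \frac{-20 - 4}{6} = \frac{1}{6} \left(-24\right) = -4$)
$- 68 \frac{1}{2 + v} 1 Q \left(-6\right) = - 68 \frac{1}{2 + 36} \cdot 1 \left(-4\right) \left(-6\right) = - 68 \cdot \frac{1}{38} \cdot 1 \left(-4\right) \left(-6\right) = - 68 \cdot \frac{1}{38} \left(-4\right) \left(-6\right) = \left(-68\right) \left(- \frac{2}{19}\right) \left(-6\right) = \frac{136}{19} \left(-6\right) = - \frac{816}{19}$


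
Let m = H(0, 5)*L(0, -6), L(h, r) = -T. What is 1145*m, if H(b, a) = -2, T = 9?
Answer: 20610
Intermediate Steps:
L(h, r) = -9 (L(h, r) = -1*9 = -9)
m = 18 (m = -2*(-9) = 18)
1145*m = 1145*18 = 20610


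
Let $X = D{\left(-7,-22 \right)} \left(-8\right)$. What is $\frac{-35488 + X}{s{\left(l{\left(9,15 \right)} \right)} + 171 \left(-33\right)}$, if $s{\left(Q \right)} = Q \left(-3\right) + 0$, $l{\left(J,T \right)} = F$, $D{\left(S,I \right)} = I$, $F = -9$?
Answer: $\frac{2207}{351} \approx 6.2878$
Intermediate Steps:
$l{\left(J,T \right)} = -9$
$X = 176$ ($X = \left(-22\right) \left(-8\right) = 176$)
$s{\left(Q \right)} = - 3 Q$ ($s{\left(Q \right)} = - 3 Q + 0 = - 3 Q$)
$\frac{-35488 + X}{s{\left(l{\left(9,15 \right)} \right)} + 171 \left(-33\right)} = \frac{-35488 + 176}{\left(-3\right) \left(-9\right) + 171 \left(-33\right)} = - \frac{35312}{27 - 5643} = - \frac{35312}{-5616} = \left(-35312\right) \left(- \frac{1}{5616}\right) = \frac{2207}{351}$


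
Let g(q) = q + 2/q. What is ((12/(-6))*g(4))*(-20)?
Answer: 180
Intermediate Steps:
((12/(-6))*g(4))*(-20) = ((12/(-6))*(4 + 2/4))*(-20) = ((12*(-⅙))*(4 + 2*(¼)))*(-20) = -2*(4 + ½)*(-20) = -2*9/2*(-20) = -9*(-20) = 180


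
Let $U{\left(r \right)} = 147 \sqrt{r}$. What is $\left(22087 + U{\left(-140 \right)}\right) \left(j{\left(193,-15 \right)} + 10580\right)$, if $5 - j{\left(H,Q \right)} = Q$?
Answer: $234122200 + 3116400 i \sqrt{35} \approx 2.3412 \cdot 10^{8} + 1.8437 \cdot 10^{7} i$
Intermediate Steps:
$j{\left(H,Q \right)} = 5 - Q$
$\left(22087 + U{\left(-140 \right)}\right) \left(j{\left(193,-15 \right)} + 10580\right) = \left(22087 + 147 \sqrt{-140}\right) \left(\left(5 - -15\right) + 10580\right) = \left(22087 + 147 \cdot 2 i \sqrt{35}\right) \left(\left(5 + 15\right) + 10580\right) = \left(22087 + 294 i \sqrt{35}\right) \left(20 + 10580\right) = \left(22087 + 294 i \sqrt{35}\right) 10600 = 234122200 + 3116400 i \sqrt{35}$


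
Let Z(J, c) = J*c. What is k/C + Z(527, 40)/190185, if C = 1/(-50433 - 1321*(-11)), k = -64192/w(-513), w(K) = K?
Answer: -942590041000/209817 ≈ -4.4924e+6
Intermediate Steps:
k = 64192/513 (k = -64192/(-513) = -64192*(-1/513) = 64192/513 ≈ 125.13)
C = -1/35902 (C = 1/(-50433 + 14531) = 1/(-35902) = -1/35902 ≈ -2.7854e-5)
k/C + Z(527, 40)/190185 = 64192/(513*(-1/35902)) + (527*40)/190185 = (64192/513)*(-35902) + 21080*(1/190185) = -2304621184/513 + 136/1227 = -942590041000/209817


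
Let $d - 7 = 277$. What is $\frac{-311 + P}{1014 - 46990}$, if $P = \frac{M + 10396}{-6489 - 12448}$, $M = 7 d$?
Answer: $\frac{843113}{124378216} \approx 0.0067786$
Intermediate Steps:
$d = 284$ ($d = 7 + 277 = 284$)
$M = 1988$ ($M = 7 \cdot 284 = 1988$)
$P = - \frac{12384}{18937}$ ($P = \frac{1988 + 10396}{-6489 - 12448} = \frac{12384}{-18937} = 12384 \left(- \frac{1}{18937}\right) = - \frac{12384}{18937} \approx -0.65396$)
$\frac{-311 + P}{1014 - 46990} = \frac{-311 - \frac{12384}{18937}}{1014 - 46990} = - \frac{5901791}{18937 \left(-45976\right)} = \left(- \frac{5901791}{18937}\right) \left(- \frac{1}{45976}\right) = \frac{843113}{124378216}$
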